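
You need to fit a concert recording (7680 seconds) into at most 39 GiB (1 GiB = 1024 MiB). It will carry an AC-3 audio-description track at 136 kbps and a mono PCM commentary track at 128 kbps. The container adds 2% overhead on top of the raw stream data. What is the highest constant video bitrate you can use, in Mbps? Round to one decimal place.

42.5 Mbps

Budget: 39 GiB = 335007.4 Mb.
Stream payload after overhead: 335007.4 / 1.02 = 328438.7 Mb.
Total bitrate budget: 328438.7 Mb / 7680 s = 42.765 Mbps.
Audio total: 136 + 128 = 264 kbps = 0.264 Mbps.
Video: 42.765 − 0.264 = 42.501 Mbps.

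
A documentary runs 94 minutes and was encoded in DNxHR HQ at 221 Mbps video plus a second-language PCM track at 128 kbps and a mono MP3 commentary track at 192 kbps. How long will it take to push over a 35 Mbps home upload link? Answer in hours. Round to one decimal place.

9.9 hours

94 min = 5640 s
Audio total: 128 + 192 = 320 kbps = 0.320 Mbps.
Total bitrate: 221.320 Mbps.
File: 221.320 Mbps × 5640 s = 1248244.8 Mb.
At 35 Mbps: 1248244.8 / 35 = 35664.1 s ≈ 9.91 hours.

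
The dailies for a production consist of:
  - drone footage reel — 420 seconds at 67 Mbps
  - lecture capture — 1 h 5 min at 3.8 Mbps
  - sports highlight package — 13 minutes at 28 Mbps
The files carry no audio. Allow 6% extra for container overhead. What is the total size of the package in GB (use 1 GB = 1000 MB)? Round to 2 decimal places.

8.59 GB

drone footage reel: 67.000 Mbps × 420 s × 1.06 = 29828.4 Mb
lecture capture: 3.800 Mbps × 3900 s × 1.06 = 15709.2 Mb
sports highlight package: 28.000 Mbps × 780 s × 1.06 = 23150.4 Mb
Total: 68688.0 Mb = 8586.0 MB.
= 8.586 GB.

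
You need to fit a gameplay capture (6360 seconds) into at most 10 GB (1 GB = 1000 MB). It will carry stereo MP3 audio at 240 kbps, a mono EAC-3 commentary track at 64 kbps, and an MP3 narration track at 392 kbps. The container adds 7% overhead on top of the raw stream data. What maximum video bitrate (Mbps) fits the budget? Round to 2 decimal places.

Budget: 10 GB = 80000.0 Mb.
Stream payload after overhead: 80000.0 / 1.07 = 74766.4 Mb.
Total bitrate budget: 74766.4 Mb / 6360 s = 11.756 Mbps.
Audio total: 240 + 64 + 392 = 696 kbps = 0.696 Mbps.
Video: 11.756 − 0.696 = 11.060 Mbps.

11.06 Mbps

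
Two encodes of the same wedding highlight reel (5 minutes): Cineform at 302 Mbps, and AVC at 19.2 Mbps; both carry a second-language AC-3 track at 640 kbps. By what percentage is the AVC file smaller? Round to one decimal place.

5 min = 300 s
Audio: 640 kbps = 0.640 Mbps.
Cineform: 302.640 Mbps × 300 s = 90792.0 Mb = 10.570 GiB.
AVC: 19.840 Mbps × 300 s = 5952.0 Mb = 0.693 GiB.
Reduction: (1 − 0.693/10.570) × 100 = 93.44%.

93.4%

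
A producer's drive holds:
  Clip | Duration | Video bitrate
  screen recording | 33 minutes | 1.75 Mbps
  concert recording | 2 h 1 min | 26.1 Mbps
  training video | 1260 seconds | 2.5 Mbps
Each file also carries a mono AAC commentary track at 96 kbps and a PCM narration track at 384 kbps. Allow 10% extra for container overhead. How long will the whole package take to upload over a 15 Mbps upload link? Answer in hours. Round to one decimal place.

4.1 hours

Audio total: 96 + 384 = 480 kbps = 0.480 Mbps.
screen recording: 2.230 Mbps × 1980 s × 1.10 = 4856.9 Mb
concert recording: 26.580 Mbps × 7260 s × 1.10 = 212267.9 Mb
training video: 2.980 Mbps × 1260 s × 1.10 = 4130.3 Mb
Total: 221255.1 Mb = 27656.9 MB.
At 15 Mbps: 221255.1 / 15 = 14750 s ≈ 4.1 hours.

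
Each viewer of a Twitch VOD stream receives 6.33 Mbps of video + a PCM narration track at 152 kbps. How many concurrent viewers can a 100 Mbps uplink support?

15

Audio: 152 kbps = 0.152 Mbps.
Per-viewer media rate: 6.482 Mbps.
100 Mbps = 100.0 Mbps; 100.0 / 6.482 = 15.43 → 15 viewers.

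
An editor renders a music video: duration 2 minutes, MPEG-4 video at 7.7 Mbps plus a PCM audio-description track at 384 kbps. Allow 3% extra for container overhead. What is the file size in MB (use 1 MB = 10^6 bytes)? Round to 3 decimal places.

124.898 MB

2 min = 120 s
Audio: 384 kbps = 0.384 Mbps.
Total bitrate: 7.7 + 0.384 = 8.084 Mbps.
Stream data: 8.084 Mbps × 120 s = 970.1 Mb.
With 3% container overhead: ×1.03.
999.2 Mb ÷ 8 = 124.9 MB → 124.9 MB.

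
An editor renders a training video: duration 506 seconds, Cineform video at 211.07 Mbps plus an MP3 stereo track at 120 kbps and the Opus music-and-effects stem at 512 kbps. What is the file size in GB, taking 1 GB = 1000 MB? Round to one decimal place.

Audio total: 120 + 512 = 632 kbps = 0.632 Mbps.
Total bitrate: 211.07 + 0.632 = 211.702 Mbps.
Stream data: 211.702 Mbps × 506 s = 107121.2 Mb.
107,121 Mb ÷ 8 = 13,390 MB → 13.39 GB.

13.4 GB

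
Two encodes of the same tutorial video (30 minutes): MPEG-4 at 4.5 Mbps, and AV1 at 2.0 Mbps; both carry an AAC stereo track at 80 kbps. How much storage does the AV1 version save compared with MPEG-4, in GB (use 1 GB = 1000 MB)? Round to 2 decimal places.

0.56 GB

30 min = 1800 s
Audio: 80 kbps = 0.080 Mbps.
MPEG-4: 4.580 Mbps × 1800 s = 8244.0 Mb = 1.030 GB.
AV1: 2.080 Mbps × 1800 s = 3744.0 Mb = 0.468 GB.
Saving: 1.030 − 0.468 = 0.562 GB.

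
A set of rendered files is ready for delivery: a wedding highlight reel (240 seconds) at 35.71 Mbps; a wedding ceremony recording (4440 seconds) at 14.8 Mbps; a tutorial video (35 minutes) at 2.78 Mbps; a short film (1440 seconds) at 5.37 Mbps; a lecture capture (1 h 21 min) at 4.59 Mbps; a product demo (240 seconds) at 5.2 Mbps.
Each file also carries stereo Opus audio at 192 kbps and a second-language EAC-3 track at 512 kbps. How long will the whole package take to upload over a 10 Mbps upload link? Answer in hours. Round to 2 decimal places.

Audio total: 192 + 512 = 704 kbps = 0.704 Mbps.
wedding highlight reel: 36.414 Mbps × 240 s = 8739.4 Mb
wedding ceremony recording: 15.504 Mbps × 4440 s = 68837.8 Mb
tutorial video: 3.484 Mbps × 2100 s = 7316.4 Mb
short film: 6.074 Mbps × 1440 s = 8746.6 Mb
lecture capture: 5.294 Mbps × 4860 s = 25728.8 Mb
product demo: 5.904 Mbps × 240 s = 1417.0 Mb
Total: 120785.9 Mb = 15098.2 MB.
At 10 Mbps: 120785.9 / 10 = 12079 s ≈ 3.36 hours.

3.36 hours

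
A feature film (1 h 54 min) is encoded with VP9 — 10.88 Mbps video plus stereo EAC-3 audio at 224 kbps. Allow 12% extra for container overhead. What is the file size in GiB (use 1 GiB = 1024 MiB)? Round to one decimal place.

1 h 54 min = 114 min = 6840 s
Audio: 224 kbps = 0.224 Mbps.
Total bitrate: 10.88 + 0.224 = 11.104 Mbps.
Stream data: 11.104 Mbps × 6840 s = 75951.4 Mb.
With 12% container overhead: ×1.12.
85,066 Mb = 10,633,190,400 bytes ÷ 1,073,741,824 = 9.903 GiB.

9.9 GiB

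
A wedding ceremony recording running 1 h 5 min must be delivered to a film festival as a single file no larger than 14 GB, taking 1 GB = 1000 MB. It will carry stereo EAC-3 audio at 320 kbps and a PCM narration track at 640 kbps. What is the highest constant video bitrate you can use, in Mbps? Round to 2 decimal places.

27.76 Mbps

Budget: 14 GB = 112000.0 Mb.
1 h 5 min = 65 min = 3900 s
Total bitrate budget: 112000.0 Mb / 3900 s = 28.718 Mbps.
Audio total: 320 + 640 = 960 kbps = 0.960 Mbps.
Video: 28.718 − 0.960 = 27.758 Mbps.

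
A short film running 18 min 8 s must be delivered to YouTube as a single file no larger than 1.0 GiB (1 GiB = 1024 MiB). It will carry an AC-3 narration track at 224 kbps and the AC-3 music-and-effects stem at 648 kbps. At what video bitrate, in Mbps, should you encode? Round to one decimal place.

Budget: 1.0 GiB = 8589.9 Mb.
18 min 8 s = 1088 s
Total bitrate budget: 8589.9 Mb / 1088 s = 7.895 Mbps.
Audio total: 224 + 648 = 872 kbps = 0.872 Mbps.
Video: 7.895 − 0.872 = 7.023 Mbps.

7.0 Mbps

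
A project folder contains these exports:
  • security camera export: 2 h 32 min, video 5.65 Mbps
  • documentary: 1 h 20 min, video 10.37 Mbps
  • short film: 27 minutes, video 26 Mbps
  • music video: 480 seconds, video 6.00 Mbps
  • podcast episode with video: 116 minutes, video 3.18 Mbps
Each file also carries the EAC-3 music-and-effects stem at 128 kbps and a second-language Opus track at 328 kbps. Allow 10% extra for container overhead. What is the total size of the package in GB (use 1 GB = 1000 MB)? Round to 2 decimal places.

24.60 GB

Audio total: 128 + 328 = 456 kbps = 0.456 Mbps.
security camera export: 6.106 Mbps × 9120 s × 1.10 = 61255.4 Mb
documentary: 10.826 Mbps × 4800 s × 1.10 = 57161.3 Mb
short film: 26.456 Mbps × 1620 s × 1.10 = 47144.6 Mb
music video: 6.456 Mbps × 480 s × 1.10 = 3408.8 Mb
podcast episode with video: 3.636 Mbps × 6960 s × 1.10 = 27837.2 Mb
Total: 196807.2 Mb = 24600.9 MB.
= 24.60 GB.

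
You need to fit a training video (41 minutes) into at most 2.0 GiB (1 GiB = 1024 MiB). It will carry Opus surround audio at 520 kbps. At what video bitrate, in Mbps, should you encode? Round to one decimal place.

Budget: 2.0 GiB = 17179.9 Mb.
41 min = 2460 s
Total bitrate budget: 17179.9 Mb / 2460 s = 6.984 Mbps.
Audio: 520 kbps = 0.520 Mbps.
Video: 6.984 − 0.520 = 6.464 Mbps.

6.5 Mbps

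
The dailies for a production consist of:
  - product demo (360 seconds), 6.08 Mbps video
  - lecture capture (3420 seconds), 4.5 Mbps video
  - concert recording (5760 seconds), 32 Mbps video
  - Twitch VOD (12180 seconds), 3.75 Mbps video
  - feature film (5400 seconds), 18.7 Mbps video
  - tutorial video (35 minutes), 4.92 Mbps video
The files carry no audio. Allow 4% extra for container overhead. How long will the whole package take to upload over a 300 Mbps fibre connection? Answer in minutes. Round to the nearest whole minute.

product demo: 6.080 Mbps × 360 s × 1.04 = 2276.4 Mb
lecture capture: 4.500 Mbps × 3420 s × 1.04 = 16005.6 Mb
concert recording: 32.000 Mbps × 5760 s × 1.04 = 191692.8 Mb
Twitch VOD: 3.750 Mbps × 12180 s × 1.04 = 47502.0 Mb
feature film: 18.700 Mbps × 5400 s × 1.04 = 105019.2 Mb
tutorial video: 4.920 Mbps × 2100 s × 1.04 = 10745.3 Mb
Total: 373241.2 Mb = 46655.2 MB.
At 300 Mbps: 373241.2 / 300 = 1244 s ≈ 20.7 minutes.

21 minutes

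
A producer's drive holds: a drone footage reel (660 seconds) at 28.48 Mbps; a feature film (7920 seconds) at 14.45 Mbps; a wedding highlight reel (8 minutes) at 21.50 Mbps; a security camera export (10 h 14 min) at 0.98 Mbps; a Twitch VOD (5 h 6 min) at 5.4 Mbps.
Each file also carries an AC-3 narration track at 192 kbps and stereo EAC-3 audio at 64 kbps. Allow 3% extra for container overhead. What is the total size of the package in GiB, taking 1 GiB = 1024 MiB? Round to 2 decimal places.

Audio total: 192 + 64 = 256 kbps = 0.256 Mbps.
drone footage reel: 28.736 Mbps × 660 s × 1.03 = 19534.7 Mb
feature film: 14.706 Mbps × 7920 s × 1.03 = 119965.7 Mb
wedding highlight reel: 21.756 Mbps × 480 s × 1.03 = 10756.2 Mb
security camera export: 1.236 Mbps × 36840 s × 1.03 = 46900.3 Mb
Twitch VOD: 5.656 Mbps × 18360 s × 1.03 = 106959.5 Mb
Total: 304116.3 Mb = 38014.5 MB.
= 35.40 GiB.

35.40 GiB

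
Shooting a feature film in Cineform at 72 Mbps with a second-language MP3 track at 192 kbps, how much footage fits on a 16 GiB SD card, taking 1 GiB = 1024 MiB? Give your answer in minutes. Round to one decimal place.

31.7 minutes

Audio: 192 kbps = 0.192 Mbps.
Total bitrate: 72 + 0.192 = 72.192 Mbps.
Capacity: 16 GiB = 137,439 Mb.
Recording time: 137,439 / 72.192 = 1,904 s ≈ 31.7 minutes.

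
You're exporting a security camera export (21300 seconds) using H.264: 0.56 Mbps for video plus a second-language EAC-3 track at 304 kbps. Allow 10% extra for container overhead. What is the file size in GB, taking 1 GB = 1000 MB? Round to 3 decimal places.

2.530 GB

Audio: 304 kbps = 0.304 Mbps.
Total bitrate: 0.56 + 0.304 = 0.864 Mbps.
Stream data: 0.864 Mbps × 21300 s = 18403.2 Mb.
With 10% container overhead: ×1.10.
20,244 Mb ÷ 8 = 2,530 MB → 2.530 GB.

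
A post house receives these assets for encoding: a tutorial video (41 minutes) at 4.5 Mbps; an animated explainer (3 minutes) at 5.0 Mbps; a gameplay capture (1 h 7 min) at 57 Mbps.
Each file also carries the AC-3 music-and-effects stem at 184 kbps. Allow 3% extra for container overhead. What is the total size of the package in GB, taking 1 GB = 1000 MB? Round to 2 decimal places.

31.20 GB

Audio: 184 kbps = 0.184 Mbps.
tutorial video: 4.684 Mbps × 2460 s × 1.03 = 11868.3 Mb
animated explainer: 5.184 Mbps × 180 s × 1.03 = 961.1 Mb
gameplay capture: 57.184 Mbps × 4020 s × 1.03 = 236776.1 Mb
Total: 249605.5 Mb = 31200.7 MB.
= 31.20 GB.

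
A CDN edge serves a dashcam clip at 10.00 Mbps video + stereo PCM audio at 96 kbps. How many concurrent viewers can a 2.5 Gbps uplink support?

Audio: 96 kbps = 0.096 Mbps.
Per-viewer media rate: 10.096 Mbps.
2.5 Gbps = 2,500 Mbps; 2,500 / 10.096 = 247.62 → 247 viewers.

247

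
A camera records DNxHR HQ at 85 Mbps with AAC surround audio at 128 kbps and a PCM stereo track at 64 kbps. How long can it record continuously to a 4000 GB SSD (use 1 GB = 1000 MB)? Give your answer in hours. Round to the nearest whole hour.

Audio total: 128 + 64 = 192 kbps = 0.192 Mbps.
Total bitrate: 85 + 0.192 = 85.192 Mbps.
Capacity: 4000 GB = 32,000,000 Mb.
Recording time: 32,000,000 / 85.192 = 375,622 s ≈ 104 hours.

104 hours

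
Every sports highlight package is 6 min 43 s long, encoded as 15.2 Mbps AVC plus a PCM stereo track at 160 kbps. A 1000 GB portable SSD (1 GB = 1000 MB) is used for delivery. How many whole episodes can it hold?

6 min 43 s = 403 s
Audio: 160 kbps = 0.160 Mbps.
Total bitrate: 15.360 Mbps.
Per item: 15.360 Mbps × 403 s = 6,190 Mb = 773.8 MB.
Capacity: 1000 GB = 8,000,000 Mb; 1292.39 items → 1292 complete.

1292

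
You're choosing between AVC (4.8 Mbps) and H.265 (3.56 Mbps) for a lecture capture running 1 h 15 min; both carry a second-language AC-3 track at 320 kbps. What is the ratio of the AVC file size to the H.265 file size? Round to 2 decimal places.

1 h 15 min = 75 min = 4500 s
Audio: 320 kbps = 0.320 Mbps.
AVC: 5.120 Mbps × 4500 s = 23040.0 Mb = 2.880 GB.
H.265: 3.880 Mbps × 4500 s = 17460.0 Mb = 2.183 GB.
Ratio: 2.880 / 2.183 = 1.320.

1.32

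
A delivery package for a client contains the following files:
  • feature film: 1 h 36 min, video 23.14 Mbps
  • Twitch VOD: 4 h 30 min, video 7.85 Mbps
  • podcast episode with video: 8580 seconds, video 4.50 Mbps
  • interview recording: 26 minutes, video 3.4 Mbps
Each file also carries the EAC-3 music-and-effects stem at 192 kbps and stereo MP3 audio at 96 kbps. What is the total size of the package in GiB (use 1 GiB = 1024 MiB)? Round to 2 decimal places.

36.51 GiB

Audio total: 192 + 96 = 288 kbps = 0.288 Mbps.
feature film: 23.428 Mbps × 5760 s = 134945.3 Mb
Twitch VOD: 8.138 Mbps × 16200 s = 131835.6 Mb
podcast episode with video: 4.788 Mbps × 8580 s = 41081.0 Mb
interview recording: 3.688 Mbps × 1560 s = 5753.3 Mb
Total: 313615.2 Mb = 39201.9 MB.
= 36.51 GiB.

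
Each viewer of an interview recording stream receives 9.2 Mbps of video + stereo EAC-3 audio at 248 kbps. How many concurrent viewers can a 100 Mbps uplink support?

Audio: 248 kbps = 0.248 Mbps.
Per-viewer media rate: 9.448 Mbps.
100 Mbps = 100.0 Mbps; 100.0 / 9.448 = 10.58 → 10 viewers.

10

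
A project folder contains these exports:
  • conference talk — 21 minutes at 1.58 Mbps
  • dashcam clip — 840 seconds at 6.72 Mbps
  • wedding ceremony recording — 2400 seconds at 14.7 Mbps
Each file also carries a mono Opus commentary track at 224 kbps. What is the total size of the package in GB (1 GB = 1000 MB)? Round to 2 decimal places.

5.49 GB

Audio: 224 kbps = 0.224 Mbps.
conference talk: 1.804 Mbps × 1260 s = 2273.0 Mb
dashcam clip: 6.944 Mbps × 840 s = 5833.0 Mb
wedding ceremony recording: 14.924 Mbps × 2400 s = 35817.6 Mb
Total: 43923.6 Mb = 5490.4 MB.
= 5.490 GB.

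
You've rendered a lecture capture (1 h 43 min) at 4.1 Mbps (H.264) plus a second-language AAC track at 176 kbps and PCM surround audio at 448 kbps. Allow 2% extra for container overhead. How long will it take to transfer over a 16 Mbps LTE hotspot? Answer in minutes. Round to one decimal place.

1 h 43 min = 103 min = 6180 s
Audio total: 176 + 448 = 624 kbps = 0.624 Mbps.
Total bitrate: 4.724 Mbps.
File: 4.724 Mbps × 6180 s = 29194.3 Mb.
With 2% container overhead: ×1.02. → 29778.2 Mb.
At 16 Mbps: 29778.2 / 16 = 1861.1 s ≈ 31 minutes.

31.0 minutes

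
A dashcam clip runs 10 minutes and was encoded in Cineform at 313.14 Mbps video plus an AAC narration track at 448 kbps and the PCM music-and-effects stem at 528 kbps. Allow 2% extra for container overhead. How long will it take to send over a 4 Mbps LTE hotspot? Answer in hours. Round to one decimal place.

13.3 hours

10 min = 600 s
Audio total: 448 + 528 = 976 kbps = 0.976 Mbps.
Total bitrate: 314.116 Mbps.
File: 314.116 Mbps × 600 s = 188469.6 Mb.
With 2% container overhead: ×1.02. → 192239.0 Mb.
At 4 Mbps: 192239.0 / 4 = 48059.7 s ≈ 13.3 hours.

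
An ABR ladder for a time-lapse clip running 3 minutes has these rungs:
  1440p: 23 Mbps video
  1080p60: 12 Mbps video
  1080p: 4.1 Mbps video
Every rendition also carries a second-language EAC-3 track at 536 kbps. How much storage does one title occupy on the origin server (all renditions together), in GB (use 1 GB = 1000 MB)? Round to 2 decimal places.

3 min = 180 s
Audio: 536 kbps = 0.536 Mbps.
Sum of rendition bitrates: (23+0.536) + (12+0.536) + (4.1+0.536) = 40.708 Mbps.
× 180 s = 7,327 Mb = 915.9 MB = 0.9159 GB.

0.92 GB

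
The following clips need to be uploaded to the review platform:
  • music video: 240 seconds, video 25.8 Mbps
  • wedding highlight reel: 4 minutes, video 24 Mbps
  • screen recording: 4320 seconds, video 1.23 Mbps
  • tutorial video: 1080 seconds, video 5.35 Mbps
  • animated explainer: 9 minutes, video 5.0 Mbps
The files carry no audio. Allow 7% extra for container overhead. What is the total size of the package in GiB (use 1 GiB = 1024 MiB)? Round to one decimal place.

music video: 25.800 Mbps × 240 s × 1.07 = 6625.4 Mb
wedding highlight reel: 24.000 Mbps × 240 s × 1.07 = 6163.2 Mb
screen recording: 1.230 Mbps × 4320 s × 1.07 = 5685.6 Mb
tutorial video: 5.350 Mbps × 1080 s × 1.07 = 6182.5 Mb
animated explainer: 5.000 Mbps × 540 s × 1.07 = 2889.0 Mb
Total: 27545.7 Mb = 3443.2 MB.
= 3.207 GiB.

3.2 GiB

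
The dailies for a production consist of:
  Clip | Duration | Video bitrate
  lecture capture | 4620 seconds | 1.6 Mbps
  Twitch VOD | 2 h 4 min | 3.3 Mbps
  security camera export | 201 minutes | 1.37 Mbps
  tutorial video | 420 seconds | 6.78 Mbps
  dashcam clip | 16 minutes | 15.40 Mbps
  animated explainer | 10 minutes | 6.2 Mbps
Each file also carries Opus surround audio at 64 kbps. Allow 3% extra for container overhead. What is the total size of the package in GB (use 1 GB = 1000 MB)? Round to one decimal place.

Audio: 64 kbps = 0.064 Mbps.
lecture capture: 1.664 Mbps × 4620 s × 1.03 = 7918.3 Mb
Twitch VOD: 3.364 Mbps × 7440 s × 1.03 = 25779.0 Mb
security camera export: 1.434 Mbps × 12060 s × 1.03 = 17812.9 Mb
tutorial video: 6.844 Mbps × 420 s × 1.03 = 2960.7 Mb
dashcam clip: 15.464 Mbps × 960 s × 1.03 = 15290.8 Mb
animated explainer: 6.264 Mbps × 600 s × 1.03 = 3871.2 Mb
Total: 73632.8 Mb = 9204.1 MB.
= 9.204 GB.

9.2 GB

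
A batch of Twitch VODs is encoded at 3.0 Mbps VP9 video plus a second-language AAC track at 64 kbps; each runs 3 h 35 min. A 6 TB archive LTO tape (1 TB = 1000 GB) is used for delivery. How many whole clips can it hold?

3 h 35 min = 215 min = 12900 s
Audio: 64 kbps = 0.064 Mbps.
Total bitrate: 3.064 Mbps.
Per item: 3.064 Mbps × 12900 s = 39,526 Mb = 4,941 MB.
Capacity: 6 TB = 48,000,000 Mb; 1214.40 items → 1214 complete.

1214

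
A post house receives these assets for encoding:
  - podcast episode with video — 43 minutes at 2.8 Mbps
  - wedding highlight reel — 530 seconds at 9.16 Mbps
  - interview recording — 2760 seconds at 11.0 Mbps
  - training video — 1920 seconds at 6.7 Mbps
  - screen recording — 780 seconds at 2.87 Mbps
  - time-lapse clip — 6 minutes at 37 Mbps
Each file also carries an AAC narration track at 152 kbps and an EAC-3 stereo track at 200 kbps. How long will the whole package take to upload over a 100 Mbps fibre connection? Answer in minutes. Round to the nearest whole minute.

Audio total: 152 + 200 = 352 kbps = 0.352 Mbps.
podcast episode with video: 3.152 Mbps × 2580 s = 8132.2 Mb
wedding highlight reel: 9.512 Mbps × 530 s = 5041.4 Mb
interview recording: 11.352 Mbps × 2760 s = 31331.5 Mb
training video: 7.052 Mbps × 1920 s = 13539.8 Mb
screen recording: 3.222 Mbps × 780 s = 2513.2 Mb
time-lapse clip: 37.352 Mbps × 360 s = 13446.7 Mb
Total: 74004.8 Mb = 9250.6 MB.
At 100 Mbps: 74004.8 / 100 = 740 s ≈ 12.3 minutes.

12 minutes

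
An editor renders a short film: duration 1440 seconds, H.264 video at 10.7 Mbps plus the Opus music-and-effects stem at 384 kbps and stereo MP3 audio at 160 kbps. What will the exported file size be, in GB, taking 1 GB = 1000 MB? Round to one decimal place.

Audio total: 384 + 160 = 544 kbps = 0.544 Mbps.
Total bitrate: 10.7 + 0.544 = 11.244 Mbps.
Stream data: 11.244 Mbps × 1440 s = 16191.4 Mb.
16,191 Mb ÷ 8 = 2,024 MB → 2.024 GB.

2.0 GB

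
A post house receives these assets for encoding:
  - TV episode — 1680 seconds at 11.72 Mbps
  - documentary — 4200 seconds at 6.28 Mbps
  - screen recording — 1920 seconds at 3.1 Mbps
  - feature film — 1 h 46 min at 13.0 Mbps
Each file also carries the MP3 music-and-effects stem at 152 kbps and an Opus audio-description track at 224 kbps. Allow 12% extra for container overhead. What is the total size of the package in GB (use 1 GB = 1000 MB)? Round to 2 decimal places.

Audio total: 152 + 224 = 376 kbps = 0.376 Mbps.
TV episode: 12.096 Mbps × 1680 s × 1.12 = 22759.8 Mb
documentary: 6.656 Mbps × 4200 s × 1.12 = 31309.8 Mb
screen recording: 3.476 Mbps × 1920 s × 1.12 = 7474.8 Mb
feature film: 13.376 Mbps × 6360 s × 1.12 = 95279.9 Mb
Total: 156824.4 Mb = 19603.0 MB.
= 19.60 GB.

19.60 GB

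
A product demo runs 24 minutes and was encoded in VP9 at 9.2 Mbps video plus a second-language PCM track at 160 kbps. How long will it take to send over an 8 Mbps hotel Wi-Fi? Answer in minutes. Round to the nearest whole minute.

24 min = 1440 s
Audio: 160 kbps = 0.160 Mbps.
Total bitrate: 9.360 Mbps.
File: 9.360 Mbps × 1440 s = 13478.4 Mb.
At 8 Mbps: 13478.4 / 8 = 1684.8 s ≈ 28.1 minutes.

28 minutes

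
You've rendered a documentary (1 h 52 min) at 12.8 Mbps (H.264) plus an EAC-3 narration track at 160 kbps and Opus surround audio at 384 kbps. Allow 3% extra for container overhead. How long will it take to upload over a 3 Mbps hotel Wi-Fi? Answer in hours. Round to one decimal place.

1 h 52 min = 112 min = 6720 s
Audio total: 160 + 384 = 544 kbps = 0.544 Mbps.
Total bitrate: 13.344 Mbps.
File: 13.344 Mbps × 6720 s = 89671.7 Mb.
With 3% container overhead: ×1.03. → 92361.8 Mb.
At 3 Mbps: 92361.8 / 3 = 30787.3 s ≈ 8.55 hours.

8.6 hours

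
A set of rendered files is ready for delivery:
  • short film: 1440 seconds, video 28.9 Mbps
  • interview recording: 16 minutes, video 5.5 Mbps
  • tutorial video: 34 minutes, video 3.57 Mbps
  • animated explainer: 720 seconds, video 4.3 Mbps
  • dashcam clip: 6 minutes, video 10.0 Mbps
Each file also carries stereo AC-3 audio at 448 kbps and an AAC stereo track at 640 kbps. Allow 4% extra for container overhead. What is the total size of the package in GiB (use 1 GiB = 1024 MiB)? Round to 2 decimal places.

8.10 GiB

Audio total: 448 + 640 = 1088 kbps = 1.088 Mbps.
short film: 29.988 Mbps × 1440 s × 1.04 = 44910.0 Mb
interview recording: 6.588 Mbps × 960 s × 1.04 = 6577.5 Mb
tutorial video: 4.658 Mbps × 2040 s × 1.04 = 9882.4 Mb
animated explainer: 5.388 Mbps × 720 s × 1.04 = 4034.5 Mb
dashcam clip: 11.088 Mbps × 360 s × 1.04 = 4151.3 Mb
Total: 69555.8 Mb = 8694.5 MB.
= 8.097 GiB.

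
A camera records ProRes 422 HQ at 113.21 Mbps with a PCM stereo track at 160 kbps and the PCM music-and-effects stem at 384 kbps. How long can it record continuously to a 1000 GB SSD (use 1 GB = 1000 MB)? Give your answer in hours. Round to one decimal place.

Audio total: 160 + 384 = 544 kbps = 0.544 Mbps.
Total bitrate: 113.21 + 0.544 = 113.754 Mbps.
Capacity: 1000 GB = 8,000,000 Mb.
Recording time: 8,000,000 / 113.754 = 70,327 s ≈ 19.5 hours.

19.5 hours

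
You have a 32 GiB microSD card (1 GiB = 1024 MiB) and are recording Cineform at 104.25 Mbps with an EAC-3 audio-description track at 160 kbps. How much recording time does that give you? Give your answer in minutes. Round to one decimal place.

Audio: 160 kbps = 0.160 Mbps.
Total bitrate: 104.25 + 0.160 = 104.410 Mbps.
Capacity: 32 GiB = 274,878 Mb.
Recording time: 274,878 / 104.410 = 2,633 s ≈ 43.9 minutes.

43.9 minutes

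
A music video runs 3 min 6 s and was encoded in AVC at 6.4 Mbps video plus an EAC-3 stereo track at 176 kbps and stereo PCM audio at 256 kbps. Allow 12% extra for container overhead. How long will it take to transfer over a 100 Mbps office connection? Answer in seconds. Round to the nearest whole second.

14 seconds

3 min 6 s = 186 s
Audio total: 176 + 256 = 432 kbps = 0.432 Mbps.
Total bitrate: 6.832 Mbps.
File: 6.832 Mbps × 186 s = 1270.8 Mb.
With 12% container overhead: ×1.12. → 1423.2 Mb.
At 100 Mbps: 1423.2 / 100 = 14.2 s ≈ 14.2 seconds.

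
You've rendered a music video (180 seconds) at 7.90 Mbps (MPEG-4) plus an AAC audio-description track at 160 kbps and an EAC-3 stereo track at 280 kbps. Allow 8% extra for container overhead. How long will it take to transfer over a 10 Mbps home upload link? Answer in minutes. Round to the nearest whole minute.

Audio total: 160 + 280 = 440 kbps = 0.440 Mbps.
Total bitrate: 8.340 Mbps.
File: 8.340 Mbps × 180 s = 1501.2 Mb.
With 8% container overhead: ×1.08. → 1621.3 Mb.
At 10 Mbps: 1621.3 / 10 = 162.1 s ≈ 2.7 minutes.

3 minutes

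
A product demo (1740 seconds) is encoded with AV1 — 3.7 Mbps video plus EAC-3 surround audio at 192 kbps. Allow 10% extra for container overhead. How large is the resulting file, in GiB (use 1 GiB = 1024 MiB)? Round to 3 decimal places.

Audio: 192 kbps = 0.192 Mbps.
Total bitrate: 3.7 + 0.192 = 3.892 Mbps.
Stream data: 3.892 Mbps × 1740 s = 6772.1 Mb.
With 10% container overhead: ×1.10.
7,449 Mb = 931,161,000 bytes ÷ 1,073,741,824 = 0.8672 GiB.

0.867 GiB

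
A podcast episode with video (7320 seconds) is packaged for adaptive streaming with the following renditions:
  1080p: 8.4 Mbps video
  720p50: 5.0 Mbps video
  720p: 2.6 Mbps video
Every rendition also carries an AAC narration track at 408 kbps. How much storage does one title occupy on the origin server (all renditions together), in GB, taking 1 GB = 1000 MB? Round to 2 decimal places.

Audio: 408 kbps = 0.408 Mbps.
Sum of rendition bitrates: (8.4+0.408) + (5.0+0.408) + (2.6+0.408) = 17.224 Mbps.
× 7320 s = 126,080 Mb = 15,760 MB = 15.76 GB.

15.76 GB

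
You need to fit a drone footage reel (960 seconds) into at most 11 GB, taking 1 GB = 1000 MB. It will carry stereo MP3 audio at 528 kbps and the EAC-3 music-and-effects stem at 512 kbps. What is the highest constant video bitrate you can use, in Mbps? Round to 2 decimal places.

Budget: 11 GB = 88000.0 Mb.
Total bitrate budget: 88000.0 Mb / 960 s = 91.667 Mbps.
Audio total: 528 + 512 = 1040 kbps = 1.040 Mbps.
Video: 91.667 − 1.040 = 90.627 Mbps.

90.63 Mbps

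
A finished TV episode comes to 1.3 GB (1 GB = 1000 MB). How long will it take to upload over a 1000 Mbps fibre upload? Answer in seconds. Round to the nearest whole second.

File: 1.3 GB = 10400.0 Mb.
At 1000 Mbps: 10400.0 / 1000 = 10.4 s ≈ 10.4 seconds.

10 seconds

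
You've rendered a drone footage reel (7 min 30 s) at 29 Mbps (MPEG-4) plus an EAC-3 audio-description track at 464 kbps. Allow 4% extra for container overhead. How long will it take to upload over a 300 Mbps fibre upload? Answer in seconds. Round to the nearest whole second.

7 min 30 s = 450 s
Audio: 464 kbps = 0.464 Mbps.
Total bitrate: 29.464 Mbps.
File: 29.464 Mbps × 450 s = 13258.8 Mb.
With 4% container overhead: ×1.04. → 13789.2 Mb.
At 300 Mbps: 13789.2 / 300 = 46.0 s ≈ 46 seconds.

46 seconds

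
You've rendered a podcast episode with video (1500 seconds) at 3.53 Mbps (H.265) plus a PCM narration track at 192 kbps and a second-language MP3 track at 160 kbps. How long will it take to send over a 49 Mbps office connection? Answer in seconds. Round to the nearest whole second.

119 seconds

Audio total: 192 + 160 = 352 kbps = 0.352 Mbps.
Total bitrate: 3.882 Mbps.
File: 3.882 Mbps × 1500 s = 5823.0 Mb.
At 49 Mbps: 5823.0 / 49 = 118.8 s ≈ 119 seconds.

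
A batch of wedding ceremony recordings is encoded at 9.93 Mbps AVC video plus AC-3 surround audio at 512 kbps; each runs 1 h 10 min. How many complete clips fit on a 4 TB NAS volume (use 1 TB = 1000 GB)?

1 h 10 min = 70 min = 4200 s
Audio: 512 kbps = 0.512 Mbps.
Total bitrate: 10.442 Mbps.
Per item: 10.442 Mbps × 4200 s = 43,856 Mb = 5,482 MB.
Capacity: 4 TB = 32,000,000 Mb; 729.65 items → 729 complete.

729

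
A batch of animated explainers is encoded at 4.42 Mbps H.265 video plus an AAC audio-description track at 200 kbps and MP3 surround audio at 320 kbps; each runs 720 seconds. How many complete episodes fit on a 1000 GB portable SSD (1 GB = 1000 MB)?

2249

Audio total: 200 + 320 = 520 kbps = 0.520 Mbps.
Total bitrate: 4.940 Mbps.
Per item: 4.940 Mbps × 720 s = 3,557 Mb = 444.6 MB.
Capacity: 1000 GB = 8,000,000 Mb; 2249.21 items → 2249 complete.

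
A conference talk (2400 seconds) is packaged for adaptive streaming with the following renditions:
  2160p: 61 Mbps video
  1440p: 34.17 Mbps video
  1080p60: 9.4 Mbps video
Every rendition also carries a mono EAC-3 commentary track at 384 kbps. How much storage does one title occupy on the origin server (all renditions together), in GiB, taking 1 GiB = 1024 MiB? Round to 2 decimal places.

Audio: 384 kbps = 0.384 Mbps.
Sum of rendition bitrates: (61+0.384) + (34.17+0.384) + (9.4+0.384) = 105.722 Mbps.
× 2400 s = 253,733 Mb = 31,717 MB = 29.54 GiB.

29.54 GiB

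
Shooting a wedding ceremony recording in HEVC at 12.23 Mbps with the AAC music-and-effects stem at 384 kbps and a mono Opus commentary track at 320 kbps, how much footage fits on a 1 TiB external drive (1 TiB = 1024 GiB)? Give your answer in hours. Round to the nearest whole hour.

189 hours

Audio total: 384 + 320 = 704 kbps = 0.704 Mbps.
Total bitrate: 12.23 + 0.704 = 12.934 Mbps.
Capacity: 1 TiB = 8,796,093 Mb.
Recording time: 8,796,093 / 12.934 = 680,075 s ≈ 189 hours.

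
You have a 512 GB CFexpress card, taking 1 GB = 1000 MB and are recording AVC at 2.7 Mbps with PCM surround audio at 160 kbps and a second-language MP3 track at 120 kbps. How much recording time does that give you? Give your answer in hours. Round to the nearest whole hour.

Audio total: 160 + 120 = 280 kbps = 0.280 Mbps.
Total bitrate: 2.7 + 0.280 = 2.980 Mbps.
Capacity: 512 GB = 4,096,000 Mb.
Recording time: 4,096,000 / 2.980 = 1,374,497 s ≈ 382 hours.

382 hours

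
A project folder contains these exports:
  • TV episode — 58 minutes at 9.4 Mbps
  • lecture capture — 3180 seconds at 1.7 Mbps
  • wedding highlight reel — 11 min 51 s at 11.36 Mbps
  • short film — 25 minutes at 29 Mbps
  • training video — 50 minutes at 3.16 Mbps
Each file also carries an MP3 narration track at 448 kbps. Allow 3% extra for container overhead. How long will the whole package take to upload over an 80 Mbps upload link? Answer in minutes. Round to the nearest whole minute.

22 minutes

Audio: 448 kbps = 0.448 Mbps.
TV episode: 9.848 Mbps × 3480 s × 1.03 = 35299.2 Mb
lecture capture: 2.148 Mbps × 3180 s × 1.03 = 7035.6 Mb
wedding highlight reel: 11.808 Mbps × 711 s × 1.03 = 8647.4 Mb
short film: 29.448 Mbps × 1500 s × 1.03 = 45497.2 Mb
training video: 3.608 Mbps × 3000 s × 1.03 = 11148.7 Mb
Total: 107628.0 Mb = 13453.5 MB.
At 80 Mbps: 107628.0 / 80 = 1345 s ≈ 22.4 minutes.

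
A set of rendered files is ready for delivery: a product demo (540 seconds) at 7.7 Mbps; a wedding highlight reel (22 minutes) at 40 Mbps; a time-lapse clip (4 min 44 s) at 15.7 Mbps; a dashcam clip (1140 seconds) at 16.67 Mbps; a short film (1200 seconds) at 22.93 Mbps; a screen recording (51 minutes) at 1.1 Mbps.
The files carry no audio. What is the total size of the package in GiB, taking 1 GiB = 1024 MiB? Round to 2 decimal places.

product demo: 7.700 Mbps × 540 s = 4158.0 Mb
wedding highlight reel: 40.000 Mbps × 1320 s = 52800.0 Mb
time-lapse clip: 15.700 Mbps × 284 s = 4458.8 Mb
dashcam clip: 16.670 Mbps × 1140 s = 19003.8 Mb
short film: 22.930 Mbps × 1200 s = 27516.0 Mb
screen recording: 1.100 Mbps × 3060 s = 3366.0 Mb
Total: 111302.6 Mb = 13912.8 MB.
= 12.96 GiB.

12.96 GiB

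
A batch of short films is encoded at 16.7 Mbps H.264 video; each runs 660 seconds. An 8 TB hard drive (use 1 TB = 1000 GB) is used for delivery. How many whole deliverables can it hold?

Per item: 16.700 Mbps × 660 s = 11,022 Mb = 1,378 MB.
Capacity: 8 TB = 64,000,000 Mb; 5806.57 items → 5806 complete.

5806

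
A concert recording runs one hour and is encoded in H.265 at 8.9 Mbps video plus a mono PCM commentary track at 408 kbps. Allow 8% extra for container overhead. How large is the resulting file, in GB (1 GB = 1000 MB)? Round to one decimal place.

4.5 GB

1 h = 3600 s
Audio: 408 kbps = 0.408 Mbps.
Total bitrate: 8.9 + 0.408 = 9.308 Mbps.
Stream data: 9.308 Mbps × 3600 s = 33508.8 Mb.
With 8% container overhead: ×1.08.
36,190 Mb ÷ 8 = 4,524 MB → 4.524 GB.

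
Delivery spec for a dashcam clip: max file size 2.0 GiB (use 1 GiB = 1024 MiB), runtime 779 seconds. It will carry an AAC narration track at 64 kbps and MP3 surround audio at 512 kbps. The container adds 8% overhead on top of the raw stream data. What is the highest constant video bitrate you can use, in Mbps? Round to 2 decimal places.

19.84 Mbps

Budget: 2.0 GiB = 17179.9 Mb.
Stream payload after overhead: 17179.9 / 1.08 = 15907.3 Mb.
Total bitrate budget: 15907.3 Mb / 779 s = 20.420 Mbps.
Audio total: 64 + 512 = 576 kbps = 0.576 Mbps.
Video: 20.420 − 0.576 = 19.844 Mbps.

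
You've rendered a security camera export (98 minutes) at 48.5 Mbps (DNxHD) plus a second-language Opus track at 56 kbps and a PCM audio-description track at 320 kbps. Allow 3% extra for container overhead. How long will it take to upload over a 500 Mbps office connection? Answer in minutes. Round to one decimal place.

98 min = 5880 s
Audio total: 56 + 320 = 376 kbps = 0.376 Mbps.
Total bitrate: 48.876 Mbps.
File: 48.876 Mbps × 5880 s = 287390.9 Mb.
With 3% container overhead: ×1.03. → 296012.6 Mb.
At 500 Mbps: 296012.6 / 500 = 592.0 s ≈ 9.87 minutes.

9.9 minutes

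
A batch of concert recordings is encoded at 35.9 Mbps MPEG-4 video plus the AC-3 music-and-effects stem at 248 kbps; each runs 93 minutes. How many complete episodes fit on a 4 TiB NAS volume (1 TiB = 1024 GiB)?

174

93 min = 5580 s
Audio: 248 kbps = 0.248 Mbps.
Total bitrate: 36.148 Mbps.
Per item: 36.148 Mbps × 5580 s = 201,706 Mb = 25,213 MB.
Capacity: 4 TiB = 35,184,372 Mb; 174.43 items → 174 complete.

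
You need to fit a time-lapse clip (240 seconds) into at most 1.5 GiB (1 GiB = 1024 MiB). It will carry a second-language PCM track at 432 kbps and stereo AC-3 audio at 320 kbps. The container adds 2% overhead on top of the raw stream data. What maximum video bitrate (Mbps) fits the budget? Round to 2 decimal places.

51.88 Mbps

Budget: 1.5 GiB = 12884.9 Mb.
Stream payload after overhead: 12884.9 / 1.02 = 12632.3 Mb.
Total bitrate budget: 12632.3 Mb / 240 s = 52.634 Mbps.
Audio total: 432 + 320 = 752 kbps = 0.752 Mbps.
Video: 52.634 − 0.752 = 51.882 Mbps.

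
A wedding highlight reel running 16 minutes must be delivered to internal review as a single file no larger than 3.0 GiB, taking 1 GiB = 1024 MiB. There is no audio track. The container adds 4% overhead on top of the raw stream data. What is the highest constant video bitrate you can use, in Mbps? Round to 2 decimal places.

Budget: 3.0 GiB = 25769.8 Mb.
Stream payload after overhead: 25769.8 / 1.04 = 24778.7 Mb.
16 min = 960 s
Total bitrate budget: 24778.7 Mb / 960 s = 25.811 Mbps.

25.81 Mbps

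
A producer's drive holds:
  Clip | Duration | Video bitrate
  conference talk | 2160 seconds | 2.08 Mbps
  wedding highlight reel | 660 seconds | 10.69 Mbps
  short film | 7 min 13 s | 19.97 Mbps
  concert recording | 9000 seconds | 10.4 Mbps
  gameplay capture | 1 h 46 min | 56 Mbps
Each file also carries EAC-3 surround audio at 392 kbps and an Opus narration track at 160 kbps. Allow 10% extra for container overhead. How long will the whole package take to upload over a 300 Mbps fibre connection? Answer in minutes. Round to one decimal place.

Audio total: 392 + 160 = 552 kbps = 0.552 Mbps.
conference talk: 2.632 Mbps × 2160 s × 1.10 = 6253.6 Mb
wedding highlight reel: 11.242 Mbps × 660 s × 1.10 = 8161.7 Mb
short film: 20.522 Mbps × 433 s × 1.10 = 9774.6 Mb
concert recording: 10.952 Mbps × 9000 s × 1.10 = 108424.8 Mb
gameplay capture: 56.552 Mbps × 6360 s × 1.10 = 395637.8 Mb
Total: 528252.5 Mb = 66031.6 MB.
At 300 Mbps: 528252.5 / 300 = 1761 s ≈ 29.3 minutes.

29.3 minutes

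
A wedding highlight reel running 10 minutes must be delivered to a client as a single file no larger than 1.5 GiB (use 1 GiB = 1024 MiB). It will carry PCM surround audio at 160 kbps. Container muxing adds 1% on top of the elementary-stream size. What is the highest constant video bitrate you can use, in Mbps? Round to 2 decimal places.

21.10 Mbps

Budget: 1.5 GiB = 12884.9 Mb.
Stream payload after overhead: 12884.9 / 1.01 = 12757.3 Mb.
10 min = 600 s
Total bitrate budget: 12757.3 Mb / 600 s = 21.262 Mbps.
Audio: 160 kbps = 0.160 Mbps.
Video: 21.262 − 0.160 = 21.102 Mbps.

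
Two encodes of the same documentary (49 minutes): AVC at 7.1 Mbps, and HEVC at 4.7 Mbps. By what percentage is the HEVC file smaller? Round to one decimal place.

33.8%

49 min = 2940 s
AVC: 7.100 Mbps × 2940 s = 20874.0 Mb = 2.609 GB.
HEVC: 4.700 Mbps × 2940 s = 13818.0 Mb = 1.727 GB.
Reduction: (1 − 1.727/2.609) × 100 = 33.80%.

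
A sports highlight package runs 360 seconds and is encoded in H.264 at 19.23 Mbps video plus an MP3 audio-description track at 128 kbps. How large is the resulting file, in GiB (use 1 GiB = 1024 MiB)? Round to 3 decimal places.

Audio: 128 kbps = 0.128 Mbps.
Total bitrate: 19.23 + 0.128 = 19.358 Mbps.
Stream data: 19.358 Mbps × 360 s = 6968.9 Mb.
6,969 Mb = 871,110,000 bytes ÷ 1,073,741,824 = 0.8113 GiB.

0.811 GiB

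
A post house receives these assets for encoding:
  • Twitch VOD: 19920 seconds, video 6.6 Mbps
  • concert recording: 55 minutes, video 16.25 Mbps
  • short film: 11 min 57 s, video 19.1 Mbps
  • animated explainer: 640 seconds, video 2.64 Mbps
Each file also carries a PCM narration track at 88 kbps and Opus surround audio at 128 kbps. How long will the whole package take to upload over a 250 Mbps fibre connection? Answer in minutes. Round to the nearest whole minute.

Audio total: 88 + 128 = 216 kbps = 0.216 Mbps.
Twitch VOD: 6.816 Mbps × 19920 s = 135774.7 Mb
concert recording: 16.466 Mbps × 3300 s = 54337.8 Mb
short film: 19.316 Mbps × 717 s = 13849.6 Mb
animated explainer: 2.856 Mbps × 640 s = 1827.8 Mb
Total: 205789.9 Mb = 25723.7 MB.
At 250 Mbps: 205789.9 / 250 = 823 s ≈ 13.7 minutes.

14 minutes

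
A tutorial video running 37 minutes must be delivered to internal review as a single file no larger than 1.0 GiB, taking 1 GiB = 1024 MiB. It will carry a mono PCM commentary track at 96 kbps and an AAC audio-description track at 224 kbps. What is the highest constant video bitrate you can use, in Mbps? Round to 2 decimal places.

3.55 Mbps

Budget: 1.0 GiB = 8589.9 Mb.
37 min = 2220 s
Total bitrate budget: 8589.9 Mb / 2220 s = 3.869 Mbps.
Audio total: 96 + 224 = 320 kbps = 0.320 Mbps.
Video: 3.869 − 0.320 = 3.549 Mbps.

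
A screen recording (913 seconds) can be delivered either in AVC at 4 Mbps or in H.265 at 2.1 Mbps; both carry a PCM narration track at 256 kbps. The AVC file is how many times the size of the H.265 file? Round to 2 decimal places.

1.81

Audio: 256 kbps = 0.256 Mbps.
AVC: 4.256 Mbps × 913 s = 3885.7 Mb = 485.716 MB.
H.265: 2.356 Mbps × 913 s = 2151.0 Mb = 268.878 MB.
Ratio: 485.716 / 268.878 = 1.806.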